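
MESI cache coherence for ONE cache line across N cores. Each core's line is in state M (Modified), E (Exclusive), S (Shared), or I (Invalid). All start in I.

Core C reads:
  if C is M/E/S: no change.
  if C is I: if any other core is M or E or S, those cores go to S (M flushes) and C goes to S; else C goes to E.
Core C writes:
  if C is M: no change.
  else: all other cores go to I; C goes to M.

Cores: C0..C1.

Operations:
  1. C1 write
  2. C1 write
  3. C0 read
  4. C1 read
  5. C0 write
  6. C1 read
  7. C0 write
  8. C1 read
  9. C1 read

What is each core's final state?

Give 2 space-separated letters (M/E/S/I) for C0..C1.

Op 1: C1 write [C1 write: invalidate none -> C1=M] -> [I,M]
Op 2: C1 write [C1 write: already M (modified), no change] -> [I,M]
Op 3: C0 read [C0 read from I: others=['C1=M'] -> C0=S, others downsized to S] -> [S,S]
Op 4: C1 read [C1 read: already in S, no change] -> [S,S]
Op 5: C0 write [C0 write: invalidate ['C1=S'] -> C0=M] -> [M,I]
Op 6: C1 read [C1 read from I: others=['C0=M'] -> C1=S, others downsized to S] -> [S,S]
Op 7: C0 write [C0 write: invalidate ['C1=S'] -> C0=M] -> [M,I]
Op 8: C1 read [C1 read from I: others=['C0=M'] -> C1=S, others downsized to S] -> [S,S]
Op 9: C1 read [C1 read: already in S, no change] -> [S,S]

Answer: S S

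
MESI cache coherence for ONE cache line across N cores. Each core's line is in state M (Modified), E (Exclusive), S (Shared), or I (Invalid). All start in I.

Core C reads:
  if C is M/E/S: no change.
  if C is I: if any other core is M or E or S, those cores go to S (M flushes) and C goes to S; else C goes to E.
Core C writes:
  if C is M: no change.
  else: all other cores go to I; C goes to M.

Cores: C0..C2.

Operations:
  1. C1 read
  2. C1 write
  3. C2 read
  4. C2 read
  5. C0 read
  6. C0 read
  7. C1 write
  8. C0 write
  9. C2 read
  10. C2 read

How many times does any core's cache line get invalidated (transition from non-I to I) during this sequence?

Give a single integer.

Answer: 3

Derivation:
Op 1: C1 read [C1 read from I: no other sharers -> C1=E (exclusive)] -> [I,E,I] (invalidations this op: 0; running total: 0)
Op 2: C1 write [C1 write: invalidate none -> C1=M] -> [I,M,I] (invalidations this op: 0; running total: 0)
Op 3: C2 read [C2 read from I: others=['C1=M'] -> C2=S, others downsized to S] -> [I,S,S] (invalidations this op: 0; running total: 0)
Op 4: C2 read [C2 read: already in S, no change] -> [I,S,S] (invalidations this op: 0; running total: 0)
Op 5: C0 read [C0 read from I: others=['C1=S', 'C2=S'] -> C0=S, others downsized to S] -> [S,S,S] (invalidations this op: 0; running total: 0)
Op 6: C0 read [C0 read: already in S, no change] -> [S,S,S] (invalidations this op: 0; running total: 0)
Op 7: C1 write [C1 write: invalidate ['C0=S', 'C2=S'] -> C1=M] -> [I,M,I] (invalidations this op: 2; running total: 2)
Op 8: C0 write [C0 write: invalidate ['C1=M'] -> C0=M] -> [M,I,I] (invalidations this op: 1; running total: 3)
Op 9: C2 read [C2 read from I: others=['C0=M'] -> C2=S, others downsized to S] -> [S,I,S] (invalidations this op: 0; running total: 3)
Op 10: C2 read [C2 read: already in S, no change] -> [S,I,S] (invalidations this op: 0; running total: 3)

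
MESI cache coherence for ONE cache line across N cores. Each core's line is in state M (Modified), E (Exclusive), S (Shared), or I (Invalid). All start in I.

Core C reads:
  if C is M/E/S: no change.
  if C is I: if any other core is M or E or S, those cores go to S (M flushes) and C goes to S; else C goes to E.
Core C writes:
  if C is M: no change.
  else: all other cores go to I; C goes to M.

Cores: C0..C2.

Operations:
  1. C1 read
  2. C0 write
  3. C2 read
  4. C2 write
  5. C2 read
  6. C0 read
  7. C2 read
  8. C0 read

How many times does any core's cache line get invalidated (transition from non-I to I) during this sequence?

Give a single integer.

Op 1: C1 read [C1 read from I: no other sharers -> C1=E (exclusive)] -> [I,E,I] (invalidations this op: 0; running total: 0)
Op 2: C0 write [C0 write: invalidate ['C1=E'] -> C0=M] -> [M,I,I] (invalidations this op: 1; running total: 1)
Op 3: C2 read [C2 read from I: others=['C0=M'] -> C2=S, others downsized to S] -> [S,I,S] (invalidations this op: 0; running total: 1)
Op 4: C2 write [C2 write: invalidate ['C0=S'] -> C2=M] -> [I,I,M] (invalidations this op: 1; running total: 2)
Op 5: C2 read [C2 read: already in M, no change] -> [I,I,M] (invalidations this op: 0; running total: 2)
Op 6: C0 read [C0 read from I: others=['C2=M'] -> C0=S, others downsized to S] -> [S,I,S] (invalidations this op: 0; running total: 2)
Op 7: C2 read [C2 read: already in S, no change] -> [S,I,S] (invalidations this op: 0; running total: 2)
Op 8: C0 read [C0 read: already in S, no change] -> [S,I,S] (invalidations this op: 0; running total: 2)

Answer: 2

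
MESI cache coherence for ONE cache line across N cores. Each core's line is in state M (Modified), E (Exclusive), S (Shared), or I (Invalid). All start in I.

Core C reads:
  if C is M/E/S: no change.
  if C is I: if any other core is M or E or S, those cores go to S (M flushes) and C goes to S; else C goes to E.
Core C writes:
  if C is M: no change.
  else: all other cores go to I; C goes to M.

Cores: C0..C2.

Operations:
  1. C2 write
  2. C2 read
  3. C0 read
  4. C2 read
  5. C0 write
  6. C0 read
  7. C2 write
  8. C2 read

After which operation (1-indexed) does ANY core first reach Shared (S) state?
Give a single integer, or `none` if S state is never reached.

Answer: 3

Derivation:
Op 1: C2 write [C2 write: invalidate none -> C2=M] -> [I,I,M]
Op 2: C2 read [C2 read: already in M, no change] -> [I,I,M]
Op 3: C0 read [C0 read from I: others=['C2=M'] -> C0=S, others downsized to S] -> [S,I,S]
  -> First S state at op 3; remaining ops need not be traced.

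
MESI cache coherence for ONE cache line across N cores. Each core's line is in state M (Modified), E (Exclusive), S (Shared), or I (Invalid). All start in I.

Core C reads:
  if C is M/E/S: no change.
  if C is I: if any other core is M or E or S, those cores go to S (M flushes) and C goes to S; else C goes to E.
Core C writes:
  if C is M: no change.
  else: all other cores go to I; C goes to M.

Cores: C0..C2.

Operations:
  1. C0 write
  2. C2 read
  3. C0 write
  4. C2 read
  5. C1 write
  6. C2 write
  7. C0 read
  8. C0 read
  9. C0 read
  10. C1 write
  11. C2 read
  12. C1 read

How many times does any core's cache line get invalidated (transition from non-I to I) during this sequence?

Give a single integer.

Op 1: C0 write [C0 write: invalidate none -> C0=M] -> [M,I,I] (invalidations this op: 0; running total: 0)
Op 2: C2 read [C2 read from I: others=['C0=M'] -> C2=S, others downsized to S] -> [S,I,S] (invalidations this op: 0; running total: 0)
Op 3: C0 write [C0 write: invalidate ['C2=S'] -> C0=M] -> [M,I,I] (invalidations this op: 1; running total: 1)
Op 4: C2 read [C2 read from I: others=['C0=M'] -> C2=S, others downsized to S] -> [S,I,S] (invalidations this op: 0; running total: 1)
Op 5: C1 write [C1 write: invalidate ['C0=S', 'C2=S'] -> C1=M] -> [I,M,I] (invalidations this op: 2; running total: 3)
Op 6: C2 write [C2 write: invalidate ['C1=M'] -> C2=M] -> [I,I,M] (invalidations this op: 1; running total: 4)
Op 7: C0 read [C0 read from I: others=['C2=M'] -> C0=S, others downsized to S] -> [S,I,S] (invalidations this op: 0; running total: 4)
Op 8: C0 read [C0 read: already in S, no change] -> [S,I,S] (invalidations this op: 0; running total: 4)
Op 9: C0 read [C0 read: already in S, no change] -> [S,I,S] (invalidations this op: 0; running total: 4)
Op 10: C1 write [C1 write: invalidate ['C0=S', 'C2=S'] -> C1=M] -> [I,M,I] (invalidations this op: 2; running total: 6)
Op 11: C2 read [C2 read from I: others=['C1=M'] -> C2=S, others downsized to S] -> [I,S,S] (invalidations this op: 0; running total: 6)
Op 12: C1 read [C1 read: already in S, no change] -> [I,S,S] (invalidations this op: 0; running total: 6)

Answer: 6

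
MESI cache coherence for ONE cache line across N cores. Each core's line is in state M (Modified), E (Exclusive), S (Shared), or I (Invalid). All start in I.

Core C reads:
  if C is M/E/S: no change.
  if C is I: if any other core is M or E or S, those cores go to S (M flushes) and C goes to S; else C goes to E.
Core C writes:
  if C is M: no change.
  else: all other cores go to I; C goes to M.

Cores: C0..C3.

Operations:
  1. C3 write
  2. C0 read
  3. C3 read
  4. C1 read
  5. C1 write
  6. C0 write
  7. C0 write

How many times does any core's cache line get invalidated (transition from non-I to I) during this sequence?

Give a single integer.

Op 1: C3 write [C3 write: invalidate none -> C3=M] -> [I,I,I,M] (invalidations this op: 0; running total: 0)
Op 2: C0 read [C0 read from I: others=['C3=M'] -> C0=S, others downsized to S] -> [S,I,I,S] (invalidations this op: 0; running total: 0)
Op 3: C3 read [C3 read: already in S, no change] -> [S,I,I,S] (invalidations this op: 0; running total: 0)
Op 4: C1 read [C1 read from I: others=['C0=S', 'C3=S'] -> C1=S, others downsized to S] -> [S,S,I,S] (invalidations this op: 0; running total: 0)
Op 5: C1 write [C1 write: invalidate ['C0=S', 'C3=S'] -> C1=M] -> [I,M,I,I] (invalidations this op: 2; running total: 2)
Op 6: C0 write [C0 write: invalidate ['C1=M'] -> C0=M] -> [M,I,I,I] (invalidations this op: 1; running total: 3)
Op 7: C0 write [C0 write: already M (modified), no change] -> [M,I,I,I] (invalidations this op: 0; running total: 3)

Answer: 3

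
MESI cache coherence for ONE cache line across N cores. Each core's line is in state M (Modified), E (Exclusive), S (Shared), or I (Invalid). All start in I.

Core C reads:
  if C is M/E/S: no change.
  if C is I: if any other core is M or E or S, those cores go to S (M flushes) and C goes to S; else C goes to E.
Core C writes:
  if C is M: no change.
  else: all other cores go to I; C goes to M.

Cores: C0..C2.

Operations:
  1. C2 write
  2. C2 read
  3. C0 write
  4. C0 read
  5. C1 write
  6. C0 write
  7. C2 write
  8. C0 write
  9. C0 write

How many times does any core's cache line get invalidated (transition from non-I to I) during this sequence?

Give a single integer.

Op 1: C2 write [C2 write: invalidate none -> C2=M] -> [I,I,M] (invalidations this op: 0; running total: 0)
Op 2: C2 read [C2 read: already in M, no change] -> [I,I,M] (invalidations this op: 0; running total: 0)
Op 3: C0 write [C0 write: invalidate ['C2=M'] -> C0=M] -> [M,I,I] (invalidations this op: 1; running total: 1)
Op 4: C0 read [C0 read: already in M, no change] -> [M,I,I] (invalidations this op: 0; running total: 1)
Op 5: C1 write [C1 write: invalidate ['C0=M'] -> C1=M] -> [I,M,I] (invalidations this op: 1; running total: 2)
Op 6: C0 write [C0 write: invalidate ['C1=M'] -> C0=M] -> [M,I,I] (invalidations this op: 1; running total: 3)
Op 7: C2 write [C2 write: invalidate ['C0=M'] -> C2=M] -> [I,I,M] (invalidations this op: 1; running total: 4)
Op 8: C0 write [C0 write: invalidate ['C2=M'] -> C0=M] -> [M,I,I] (invalidations this op: 1; running total: 5)
Op 9: C0 write [C0 write: already M (modified), no change] -> [M,I,I] (invalidations this op: 0; running total: 5)

Answer: 5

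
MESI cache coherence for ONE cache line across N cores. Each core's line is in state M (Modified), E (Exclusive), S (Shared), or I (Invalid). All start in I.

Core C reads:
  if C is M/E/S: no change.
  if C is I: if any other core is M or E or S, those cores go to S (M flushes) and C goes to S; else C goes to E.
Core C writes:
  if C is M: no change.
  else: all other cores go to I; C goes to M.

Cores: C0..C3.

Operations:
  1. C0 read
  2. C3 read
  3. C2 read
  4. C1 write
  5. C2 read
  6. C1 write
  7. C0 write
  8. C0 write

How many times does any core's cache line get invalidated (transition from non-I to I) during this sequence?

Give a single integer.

Op 1: C0 read [C0 read from I: no other sharers -> C0=E (exclusive)] -> [E,I,I,I] (invalidations this op: 0; running total: 0)
Op 2: C3 read [C3 read from I: others=['C0=E'] -> C3=S, others downsized to S] -> [S,I,I,S] (invalidations this op: 0; running total: 0)
Op 3: C2 read [C2 read from I: others=['C0=S', 'C3=S'] -> C2=S, others downsized to S] -> [S,I,S,S] (invalidations this op: 0; running total: 0)
Op 4: C1 write [C1 write: invalidate ['C0=S', 'C2=S', 'C3=S'] -> C1=M] -> [I,M,I,I] (invalidations this op: 3; running total: 3)
Op 5: C2 read [C2 read from I: others=['C1=M'] -> C2=S, others downsized to S] -> [I,S,S,I] (invalidations this op: 0; running total: 3)
Op 6: C1 write [C1 write: invalidate ['C2=S'] -> C1=M] -> [I,M,I,I] (invalidations this op: 1; running total: 4)
Op 7: C0 write [C0 write: invalidate ['C1=M'] -> C0=M] -> [M,I,I,I] (invalidations this op: 1; running total: 5)
Op 8: C0 write [C0 write: already M (modified), no change] -> [M,I,I,I] (invalidations this op: 0; running total: 5)

Answer: 5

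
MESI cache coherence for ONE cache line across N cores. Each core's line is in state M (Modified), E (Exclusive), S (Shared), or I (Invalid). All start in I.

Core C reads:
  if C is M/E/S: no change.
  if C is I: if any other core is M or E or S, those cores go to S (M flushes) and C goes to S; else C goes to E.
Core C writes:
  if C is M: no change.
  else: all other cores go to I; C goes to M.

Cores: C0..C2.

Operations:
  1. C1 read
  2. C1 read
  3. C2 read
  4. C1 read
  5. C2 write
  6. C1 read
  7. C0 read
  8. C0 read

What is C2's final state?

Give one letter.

Answer: S

Derivation:
Op 1: C1 read [C1 read from I: no other sharers -> C1=E (exclusive)] -> [I,E,I]
Op 2: C1 read [C1 read: already in E, no change] -> [I,E,I]
Op 3: C2 read [C2 read from I: others=['C1=E'] -> C2=S, others downsized to S] -> [I,S,S]
Op 4: C1 read [C1 read: already in S, no change] -> [I,S,S]
Op 5: C2 write [C2 write: invalidate ['C1=S'] -> C2=M] -> [I,I,M]
Op 6: C1 read [C1 read from I: others=['C2=M'] -> C1=S, others downsized to S] -> [I,S,S]
Op 7: C0 read [C0 read from I: others=['C1=S', 'C2=S'] -> C0=S, others downsized to S] -> [S,S,S]
Op 8: C0 read [C0 read: already in S, no change] -> [S,S,S]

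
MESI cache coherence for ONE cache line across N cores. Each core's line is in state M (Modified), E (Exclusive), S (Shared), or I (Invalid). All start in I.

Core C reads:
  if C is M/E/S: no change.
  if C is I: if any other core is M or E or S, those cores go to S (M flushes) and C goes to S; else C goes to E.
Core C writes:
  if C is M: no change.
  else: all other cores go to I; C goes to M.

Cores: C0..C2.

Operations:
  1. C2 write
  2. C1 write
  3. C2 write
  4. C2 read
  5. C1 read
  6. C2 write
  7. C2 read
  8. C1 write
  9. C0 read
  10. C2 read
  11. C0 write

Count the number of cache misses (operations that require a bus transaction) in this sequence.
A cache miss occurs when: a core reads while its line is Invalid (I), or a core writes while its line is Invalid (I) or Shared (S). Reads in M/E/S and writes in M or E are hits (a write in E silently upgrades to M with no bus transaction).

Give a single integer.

Op 1: C2 write [C2 write: invalidate none -> C2=M] -> [I,I,M] [MISS #1: write from I]
Op 2: C1 write [C1 write: invalidate ['C2=M'] -> C1=M] -> [I,M,I] [MISS #2: write from I]
Op 3: C2 write [C2 write: invalidate ['C1=M'] -> C2=M] -> [I,I,M] [MISS #3: write from I]
Op 4: C2 read [C2 read: already in M, no change] -> [I,I,M] [hit: read from M]
Op 5: C1 read [C1 read from I: others=['C2=M'] -> C1=S, others downsized to S] -> [I,S,S] [MISS #4: read from I]
Op 6: C2 write [C2 write: invalidate ['C1=S'] -> C2=M] -> [I,I,M] [MISS #5: write from S]
Op 7: C2 read [C2 read: already in M, no change] -> [I,I,M] [hit: read from M]
Op 8: C1 write [C1 write: invalidate ['C2=M'] -> C1=M] -> [I,M,I] [MISS #6: write from I]
Op 9: C0 read [C0 read from I: others=['C1=M'] -> C0=S, others downsized to S] -> [S,S,I] [MISS #7: read from I]
Op 10: C2 read [C2 read from I: others=['C0=S', 'C1=S'] -> C2=S, others downsized to S] -> [S,S,S] [MISS #8: read from I]
Op 11: C0 write [C0 write: invalidate ['C1=S', 'C2=S'] -> C0=M] -> [M,I,I] [MISS #9: write from S]

Answer: 9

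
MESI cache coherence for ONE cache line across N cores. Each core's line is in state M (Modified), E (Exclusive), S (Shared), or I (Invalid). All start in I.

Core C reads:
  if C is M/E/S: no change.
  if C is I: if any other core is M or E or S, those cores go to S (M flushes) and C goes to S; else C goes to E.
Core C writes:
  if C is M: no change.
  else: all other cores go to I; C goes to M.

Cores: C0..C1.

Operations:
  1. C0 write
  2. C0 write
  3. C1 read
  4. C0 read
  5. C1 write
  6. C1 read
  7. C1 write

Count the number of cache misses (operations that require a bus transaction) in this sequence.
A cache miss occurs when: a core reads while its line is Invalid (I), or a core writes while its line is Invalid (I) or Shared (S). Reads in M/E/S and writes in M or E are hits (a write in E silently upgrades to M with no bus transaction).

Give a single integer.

Op 1: C0 write [C0 write: invalidate none -> C0=M] -> [M,I] [MISS #1: write from I]
Op 2: C0 write [C0 write: already M (modified), no change] -> [M,I] [hit: write from M]
Op 3: C1 read [C1 read from I: others=['C0=M'] -> C1=S, others downsized to S] -> [S,S] [MISS #2: read from I]
Op 4: C0 read [C0 read: already in S, no change] -> [S,S] [hit: read from S]
Op 5: C1 write [C1 write: invalidate ['C0=S'] -> C1=M] -> [I,M] [MISS #3: write from S]
Op 6: C1 read [C1 read: already in M, no change] -> [I,M] [hit: read from M]
Op 7: C1 write [C1 write: already M (modified), no change] -> [I,M] [hit: write from M]

Answer: 3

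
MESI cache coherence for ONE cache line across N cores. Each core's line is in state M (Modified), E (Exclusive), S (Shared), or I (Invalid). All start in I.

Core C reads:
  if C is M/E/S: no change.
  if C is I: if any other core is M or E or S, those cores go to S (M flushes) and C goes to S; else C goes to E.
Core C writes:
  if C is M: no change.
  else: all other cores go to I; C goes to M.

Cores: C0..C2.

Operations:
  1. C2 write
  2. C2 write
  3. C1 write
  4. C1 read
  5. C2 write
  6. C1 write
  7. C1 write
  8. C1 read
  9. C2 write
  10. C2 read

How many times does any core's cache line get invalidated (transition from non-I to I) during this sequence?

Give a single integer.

Op 1: C2 write [C2 write: invalidate none -> C2=M] -> [I,I,M] (invalidations this op: 0; running total: 0)
Op 2: C2 write [C2 write: already M (modified), no change] -> [I,I,M] (invalidations this op: 0; running total: 0)
Op 3: C1 write [C1 write: invalidate ['C2=M'] -> C1=M] -> [I,M,I] (invalidations this op: 1; running total: 1)
Op 4: C1 read [C1 read: already in M, no change] -> [I,M,I] (invalidations this op: 0; running total: 1)
Op 5: C2 write [C2 write: invalidate ['C1=M'] -> C2=M] -> [I,I,M] (invalidations this op: 1; running total: 2)
Op 6: C1 write [C1 write: invalidate ['C2=M'] -> C1=M] -> [I,M,I] (invalidations this op: 1; running total: 3)
Op 7: C1 write [C1 write: already M (modified), no change] -> [I,M,I] (invalidations this op: 0; running total: 3)
Op 8: C1 read [C1 read: already in M, no change] -> [I,M,I] (invalidations this op: 0; running total: 3)
Op 9: C2 write [C2 write: invalidate ['C1=M'] -> C2=M] -> [I,I,M] (invalidations this op: 1; running total: 4)
Op 10: C2 read [C2 read: already in M, no change] -> [I,I,M] (invalidations this op: 0; running total: 4)

Answer: 4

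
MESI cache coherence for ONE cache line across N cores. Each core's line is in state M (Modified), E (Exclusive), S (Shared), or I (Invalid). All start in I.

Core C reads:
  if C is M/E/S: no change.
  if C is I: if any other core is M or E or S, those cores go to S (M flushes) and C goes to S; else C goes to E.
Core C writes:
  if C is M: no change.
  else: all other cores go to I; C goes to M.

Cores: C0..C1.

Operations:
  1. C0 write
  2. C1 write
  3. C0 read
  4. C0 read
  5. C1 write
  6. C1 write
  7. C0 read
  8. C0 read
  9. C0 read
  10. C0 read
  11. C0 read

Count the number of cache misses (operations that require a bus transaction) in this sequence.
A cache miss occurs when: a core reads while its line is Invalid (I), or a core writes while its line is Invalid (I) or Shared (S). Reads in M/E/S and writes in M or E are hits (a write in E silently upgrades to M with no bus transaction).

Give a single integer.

Op 1: C0 write [C0 write: invalidate none -> C0=M] -> [M,I] [MISS #1: write from I]
Op 2: C1 write [C1 write: invalidate ['C0=M'] -> C1=M] -> [I,M] [MISS #2: write from I]
Op 3: C0 read [C0 read from I: others=['C1=M'] -> C0=S, others downsized to S] -> [S,S] [MISS #3: read from I]
Op 4: C0 read [C0 read: already in S, no change] -> [S,S] [hit: read from S]
Op 5: C1 write [C1 write: invalidate ['C0=S'] -> C1=M] -> [I,M] [MISS #4: write from S]
Op 6: C1 write [C1 write: already M (modified), no change] -> [I,M] [hit: write from M]
Op 7: C0 read [C0 read from I: others=['C1=M'] -> C0=S, others downsized to S] -> [S,S] [MISS #5: read from I]
Op 8: C0 read [C0 read: already in S, no change] -> [S,S] [hit: read from S]
Op 9: C0 read [C0 read: already in S, no change] -> [S,S] [hit: read from S]
Op 10: C0 read [C0 read: already in S, no change] -> [S,S] [hit: read from S]
Op 11: C0 read [C0 read: already in S, no change] -> [S,S] [hit: read from S]

Answer: 5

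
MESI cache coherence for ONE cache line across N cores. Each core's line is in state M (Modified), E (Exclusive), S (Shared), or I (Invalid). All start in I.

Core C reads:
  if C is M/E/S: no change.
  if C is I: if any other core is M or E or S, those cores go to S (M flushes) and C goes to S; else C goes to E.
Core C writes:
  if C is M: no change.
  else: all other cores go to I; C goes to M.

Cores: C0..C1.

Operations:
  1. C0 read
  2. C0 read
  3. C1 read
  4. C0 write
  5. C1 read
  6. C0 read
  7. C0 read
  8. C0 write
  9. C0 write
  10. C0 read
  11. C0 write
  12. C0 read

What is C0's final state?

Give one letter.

Op 1: C0 read [C0 read from I: no other sharers -> C0=E (exclusive)] -> [E,I]
Op 2: C0 read [C0 read: already in E, no change] -> [E,I]
Op 3: C1 read [C1 read from I: others=['C0=E'] -> C1=S, others downsized to S] -> [S,S]
Op 4: C0 write [C0 write: invalidate ['C1=S'] -> C0=M] -> [M,I]
Op 5: C1 read [C1 read from I: others=['C0=M'] -> C1=S, others downsized to S] -> [S,S]
Op 6: C0 read [C0 read: already in S, no change] -> [S,S]
Op 7: C0 read [C0 read: already in S, no change] -> [S,S]
Op 8: C0 write [C0 write: invalidate ['C1=S'] -> C0=M] -> [M,I]
Op 9: C0 write [C0 write: already M (modified), no change] -> [M,I]
Op 10: C0 read [C0 read: already in M, no change] -> [M,I]
Op 11: C0 write [C0 write: already M (modified), no change] -> [M,I]
Op 12: C0 read [C0 read: already in M, no change] -> [M,I]

Answer: M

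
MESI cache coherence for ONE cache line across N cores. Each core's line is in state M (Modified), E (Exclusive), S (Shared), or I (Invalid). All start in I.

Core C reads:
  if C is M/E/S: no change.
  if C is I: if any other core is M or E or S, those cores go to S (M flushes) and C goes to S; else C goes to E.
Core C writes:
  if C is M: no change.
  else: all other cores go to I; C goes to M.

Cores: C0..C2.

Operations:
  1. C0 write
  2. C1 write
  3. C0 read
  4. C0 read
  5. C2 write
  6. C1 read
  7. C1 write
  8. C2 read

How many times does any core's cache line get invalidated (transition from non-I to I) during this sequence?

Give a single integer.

Answer: 4

Derivation:
Op 1: C0 write [C0 write: invalidate none -> C0=M] -> [M,I,I] (invalidations this op: 0; running total: 0)
Op 2: C1 write [C1 write: invalidate ['C0=M'] -> C1=M] -> [I,M,I] (invalidations this op: 1; running total: 1)
Op 3: C0 read [C0 read from I: others=['C1=M'] -> C0=S, others downsized to S] -> [S,S,I] (invalidations this op: 0; running total: 1)
Op 4: C0 read [C0 read: already in S, no change] -> [S,S,I] (invalidations this op: 0; running total: 1)
Op 5: C2 write [C2 write: invalidate ['C0=S', 'C1=S'] -> C2=M] -> [I,I,M] (invalidations this op: 2; running total: 3)
Op 6: C1 read [C1 read from I: others=['C2=M'] -> C1=S, others downsized to S] -> [I,S,S] (invalidations this op: 0; running total: 3)
Op 7: C1 write [C1 write: invalidate ['C2=S'] -> C1=M] -> [I,M,I] (invalidations this op: 1; running total: 4)
Op 8: C2 read [C2 read from I: others=['C1=M'] -> C2=S, others downsized to S] -> [I,S,S] (invalidations this op: 0; running total: 4)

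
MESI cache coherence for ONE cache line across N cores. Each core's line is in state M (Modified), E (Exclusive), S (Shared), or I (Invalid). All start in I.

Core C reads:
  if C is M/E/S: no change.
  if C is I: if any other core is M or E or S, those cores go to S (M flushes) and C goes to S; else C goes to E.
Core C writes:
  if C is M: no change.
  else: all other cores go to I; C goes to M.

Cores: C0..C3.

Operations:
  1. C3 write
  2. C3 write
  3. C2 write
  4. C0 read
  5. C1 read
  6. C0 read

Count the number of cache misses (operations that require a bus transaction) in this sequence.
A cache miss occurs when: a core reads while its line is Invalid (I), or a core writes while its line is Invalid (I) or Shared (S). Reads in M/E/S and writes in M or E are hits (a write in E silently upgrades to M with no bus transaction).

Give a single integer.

Op 1: C3 write [C3 write: invalidate none -> C3=M] -> [I,I,I,M] [MISS #1: write from I]
Op 2: C3 write [C3 write: already M (modified), no change] -> [I,I,I,M] [hit: write from M]
Op 3: C2 write [C2 write: invalidate ['C3=M'] -> C2=M] -> [I,I,M,I] [MISS #2: write from I]
Op 4: C0 read [C0 read from I: others=['C2=M'] -> C0=S, others downsized to S] -> [S,I,S,I] [MISS #3: read from I]
Op 5: C1 read [C1 read from I: others=['C0=S', 'C2=S'] -> C1=S, others downsized to S] -> [S,S,S,I] [MISS #4: read from I]
Op 6: C0 read [C0 read: already in S, no change] -> [S,S,S,I] [hit: read from S]

Answer: 4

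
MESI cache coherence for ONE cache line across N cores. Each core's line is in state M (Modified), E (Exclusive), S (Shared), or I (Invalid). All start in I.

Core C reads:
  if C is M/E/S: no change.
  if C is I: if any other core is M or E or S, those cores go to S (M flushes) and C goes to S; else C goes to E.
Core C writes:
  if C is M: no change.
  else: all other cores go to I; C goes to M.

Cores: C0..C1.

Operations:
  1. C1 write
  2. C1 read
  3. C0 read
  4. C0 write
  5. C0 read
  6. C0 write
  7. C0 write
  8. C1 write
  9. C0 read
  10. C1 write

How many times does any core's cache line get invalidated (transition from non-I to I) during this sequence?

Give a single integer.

Answer: 3

Derivation:
Op 1: C1 write [C1 write: invalidate none -> C1=M] -> [I,M] (invalidations this op: 0; running total: 0)
Op 2: C1 read [C1 read: already in M, no change] -> [I,M] (invalidations this op: 0; running total: 0)
Op 3: C0 read [C0 read from I: others=['C1=M'] -> C0=S, others downsized to S] -> [S,S] (invalidations this op: 0; running total: 0)
Op 4: C0 write [C0 write: invalidate ['C1=S'] -> C0=M] -> [M,I] (invalidations this op: 1; running total: 1)
Op 5: C0 read [C0 read: already in M, no change] -> [M,I] (invalidations this op: 0; running total: 1)
Op 6: C0 write [C0 write: already M (modified), no change] -> [M,I] (invalidations this op: 0; running total: 1)
Op 7: C0 write [C0 write: already M (modified), no change] -> [M,I] (invalidations this op: 0; running total: 1)
Op 8: C1 write [C1 write: invalidate ['C0=M'] -> C1=M] -> [I,M] (invalidations this op: 1; running total: 2)
Op 9: C0 read [C0 read from I: others=['C1=M'] -> C0=S, others downsized to S] -> [S,S] (invalidations this op: 0; running total: 2)
Op 10: C1 write [C1 write: invalidate ['C0=S'] -> C1=M] -> [I,M] (invalidations this op: 1; running total: 3)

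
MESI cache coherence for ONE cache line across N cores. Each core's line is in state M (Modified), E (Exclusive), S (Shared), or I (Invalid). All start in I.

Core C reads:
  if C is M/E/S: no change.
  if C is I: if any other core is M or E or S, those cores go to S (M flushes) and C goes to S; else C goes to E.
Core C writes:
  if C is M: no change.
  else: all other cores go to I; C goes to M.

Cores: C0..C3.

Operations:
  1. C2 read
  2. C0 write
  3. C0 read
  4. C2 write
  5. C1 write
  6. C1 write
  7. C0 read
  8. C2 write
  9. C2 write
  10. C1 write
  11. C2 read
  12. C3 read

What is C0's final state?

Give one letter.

Answer: I

Derivation:
Op 1: C2 read [C2 read from I: no other sharers -> C2=E (exclusive)] -> [I,I,E,I]
Op 2: C0 write [C0 write: invalidate ['C2=E'] -> C0=M] -> [M,I,I,I]
Op 3: C0 read [C0 read: already in M, no change] -> [M,I,I,I]
Op 4: C2 write [C2 write: invalidate ['C0=M'] -> C2=M] -> [I,I,M,I]
Op 5: C1 write [C1 write: invalidate ['C2=M'] -> C1=M] -> [I,M,I,I]
Op 6: C1 write [C1 write: already M (modified), no change] -> [I,M,I,I]
Op 7: C0 read [C0 read from I: others=['C1=M'] -> C0=S, others downsized to S] -> [S,S,I,I]
Op 8: C2 write [C2 write: invalidate ['C0=S', 'C1=S'] -> C2=M] -> [I,I,M,I]
Op 9: C2 write [C2 write: already M (modified), no change] -> [I,I,M,I]
Op 10: C1 write [C1 write: invalidate ['C2=M'] -> C1=M] -> [I,M,I,I]
Op 11: C2 read [C2 read from I: others=['C1=M'] -> C2=S, others downsized to S] -> [I,S,S,I]
Op 12: C3 read [C3 read from I: others=['C1=S', 'C2=S'] -> C3=S, others downsized to S] -> [I,S,S,S]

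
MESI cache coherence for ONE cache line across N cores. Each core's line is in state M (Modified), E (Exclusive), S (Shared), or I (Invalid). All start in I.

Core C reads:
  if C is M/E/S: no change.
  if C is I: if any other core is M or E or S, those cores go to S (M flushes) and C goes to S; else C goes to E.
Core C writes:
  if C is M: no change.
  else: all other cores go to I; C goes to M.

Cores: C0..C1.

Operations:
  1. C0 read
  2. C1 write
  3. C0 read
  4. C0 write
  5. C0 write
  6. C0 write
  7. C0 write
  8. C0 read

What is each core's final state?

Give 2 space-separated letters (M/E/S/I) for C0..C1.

Answer: M I

Derivation:
Op 1: C0 read [C0 read from I: no other sharers -> C0=E (exclusive)] -> [E,I]
Op 2: C1 write [C1 write: invalidate ['C0=E'] -> C1=M] -> [I,M]
Op 3: C0 read [C0 read from I: others=['C1=M'] -> C0=S, others downsized to S] -> [S,S]
Op 4: C0 write [C0 write: invalidate ['C1=S'] -> C0=M] -> [M,I]
Op 5: C0 write [C0 write: already M (modified), no change] -> [M,I]
Op 6: C0 write [C0 write: already M (modified), no change] -> [M,I]
Op 7: C0 write [C0 write: already M (modified), no change] -> [M,I]
Op 8: C0 read [C0 read: already in M, no change] -> [M,I]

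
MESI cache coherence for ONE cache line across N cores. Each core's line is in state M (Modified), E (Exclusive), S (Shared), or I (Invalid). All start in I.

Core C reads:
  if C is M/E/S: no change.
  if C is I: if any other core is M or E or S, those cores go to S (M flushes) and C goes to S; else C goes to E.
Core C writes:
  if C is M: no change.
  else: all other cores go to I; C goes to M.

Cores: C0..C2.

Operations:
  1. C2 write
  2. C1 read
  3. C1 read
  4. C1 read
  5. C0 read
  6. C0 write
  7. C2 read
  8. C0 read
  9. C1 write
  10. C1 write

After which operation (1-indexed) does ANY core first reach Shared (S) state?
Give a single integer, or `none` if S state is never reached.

Answer: 2

Derivation:
Op 1: C2 write [C2 write: invalidate none -> C2=M] -> [I,I,M]
Op 2: C1 read [C1 read from I: others=['C2=M'] -> C1=S, others downsized to S] -> [I,S,S]
  -> First S state at op 2; remaining ops need not be traced.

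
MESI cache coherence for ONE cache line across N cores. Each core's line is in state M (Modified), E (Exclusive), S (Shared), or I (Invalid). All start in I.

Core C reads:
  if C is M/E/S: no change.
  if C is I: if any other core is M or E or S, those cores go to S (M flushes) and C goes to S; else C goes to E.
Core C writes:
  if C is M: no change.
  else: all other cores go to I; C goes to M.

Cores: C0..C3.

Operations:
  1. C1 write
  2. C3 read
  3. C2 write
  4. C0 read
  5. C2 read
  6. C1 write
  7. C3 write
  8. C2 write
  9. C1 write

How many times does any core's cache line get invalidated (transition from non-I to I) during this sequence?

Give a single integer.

Op 1: C1 write [C1 write: invalidate none -> C1=M] -> [I,M,I,I] (invalidations this op: 0; running total: 0)
Op 2: C3 read [C3 read from I: others=['C1=M'] -> C3=S, others downsized to S] -> [I,S,I,S] (invalidations this op: 0; running total: 0)
Op 3: C2 write [C2 write: invalidate ['C1=S', 'C3=S'] -> C2=M] -> [I,I,M,I] (invalidations this op: 2; running total: 2)
Op 4: C0 read [C0 read from I: others=['C2=M'] -> C0=S, others downsized to S] -> [S,I,S,I] (invalidations this op: 0; running total: 2)
Op 5: C2 read [C2 read: already in S, no change] -> [S,I,S,I] (invalidations this op: 0; running total: 2)
Op 6: C1 write [C1 write: invalidate ['C0=S', 'C2=S'] -> C1=M] -> [I,M,I,I] (invalidations this op: 2; running total: 4)
Op 7: C3 write [C3 write: invalidate ['C1=M'] -> C3=M] -> [I,I,I,M] (invalidations this op: 1; running total: 5)
Op 8: C2 write [C2 write: invalidate ['C3=M'] -> C2=M] -> [I,I,M,I] (invalidations this op: 1; running total: 6)
Op 9: C1 write [C1 write: invalidate ['C2=M'] -> C1=M] -> [I,M,I,I] (invalidations this op: 1; running total: 7)

Answer: 7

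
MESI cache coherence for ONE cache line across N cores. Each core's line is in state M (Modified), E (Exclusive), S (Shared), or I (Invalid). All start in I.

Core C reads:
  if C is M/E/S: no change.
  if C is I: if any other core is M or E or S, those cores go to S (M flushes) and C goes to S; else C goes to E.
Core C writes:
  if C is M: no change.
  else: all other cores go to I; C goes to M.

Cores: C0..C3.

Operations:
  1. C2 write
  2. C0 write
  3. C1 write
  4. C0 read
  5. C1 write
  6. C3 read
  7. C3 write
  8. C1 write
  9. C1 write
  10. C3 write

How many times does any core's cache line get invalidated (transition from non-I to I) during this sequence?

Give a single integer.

Op 1: C2 write [C2 write: invalidate none -> C2=M] -> [I,I,M,I] (invalidations this op: 0; running total: 0)
Op 2: C0 write [C0 write: invalidate ['C2=M'] -> C0=M] -> [M,I,I,I] (invalidations this op: 1; running total: 1)
Op 3: C1 write [C1 write: invalidate ['C0=M'] -> C1=M] -> [I,M,I,I] (invalidations this op: 1; running total: 2)
Op 4: C0 read [C0 read from I: others=['C1=M'] -> C0=S, others downsized to S] -> [S,S,I,I] (invalidations this op: 0; running total: 2)
Op 5: C1 write [C1 write: invalidate ['C0=S'] -> C1=M] -> [I,M,I,I] (invalidations this op: 1; running total: 3)
Op 6: C3 read [C3 read from I: others=['C1=M'] -> C3=S, others downsized to S] -> [I,S,I,S] (invalidations this op: 0; running total: 3)
Op 7: C3 write [C3 write: invalidate ['C1=S'] -> C3=M] -> [I,I,I,M] (invalidations this op: 1; running total: 4)
Op 8: C1 write [C1 write: invalidate ['C3=M'] -> C1=M] -> [I,M,I,I] (invalidations this op: 1; running total: 5)
Op 9: C1 write [C1 write: already M (modified), no change] -> [I,M,I,I] (invalidations this op: 0; running total: 5)
Op 10: C3 write [C3 write: invalidate ['C1=M'] -> C3=M] -> [I,I,I,M] (invalidations this op: 1; running total: 6)

Answer: 6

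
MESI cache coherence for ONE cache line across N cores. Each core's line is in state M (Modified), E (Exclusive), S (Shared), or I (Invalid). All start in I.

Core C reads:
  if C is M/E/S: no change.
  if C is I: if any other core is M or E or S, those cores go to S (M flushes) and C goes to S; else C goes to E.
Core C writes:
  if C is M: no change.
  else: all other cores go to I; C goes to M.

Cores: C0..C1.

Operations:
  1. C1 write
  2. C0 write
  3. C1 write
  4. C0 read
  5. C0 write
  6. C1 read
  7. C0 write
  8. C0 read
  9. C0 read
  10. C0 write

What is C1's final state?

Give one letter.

Op 1: C1 write [C1 write: invalidate none -> C1=M] -> [I,M]
Op 2: C0 write [C0 write: invalidate ['C1=M'] -> C0=M] -> [M,I]
Op 3: C1 write [C1 write: invalidate ['C0=M'] -> C1=M] -> [I,M]
Op 4: C0 read [C0 read from I: others=['C1=M'] -> C0=S, others downsized to S] -> [S,S]
Op 5: C0 write [C0 write: invalidate ['C1=S'] -> C0=M] -> [M,I]
Op 6: C1 read [C1 read from I: others=['C0=M'] -> C1=S, others downsized to S] -> [S,S]
Op 7: C0 write [C0 write: invalidate ['C1=S'] -> C0=M] -> [M,I]
Op 8: C0 read [C0 read: already in M, no change] -> [M,I]
Op 9: C0 read [C0 read: already in M, no change] -> [M,I]
Op 10: C0 write [C0 write: already M (modified), no change] -> [M,I]

Answer: I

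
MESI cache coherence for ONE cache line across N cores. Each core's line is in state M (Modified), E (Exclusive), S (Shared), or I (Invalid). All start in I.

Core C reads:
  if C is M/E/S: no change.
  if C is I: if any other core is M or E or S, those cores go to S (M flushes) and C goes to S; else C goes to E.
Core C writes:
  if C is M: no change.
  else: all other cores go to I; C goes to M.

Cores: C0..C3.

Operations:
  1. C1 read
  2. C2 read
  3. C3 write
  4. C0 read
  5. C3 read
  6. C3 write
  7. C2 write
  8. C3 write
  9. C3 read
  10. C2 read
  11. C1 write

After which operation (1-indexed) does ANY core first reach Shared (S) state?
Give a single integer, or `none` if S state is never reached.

Answer: 2

Derivation:
Op 1: C1 read [C1 read from I: no other sharers -> C1=E (exclusive)] -> [I,E,I,I]
Op 2: C2 read [C2 read from I: others=['C1=E'] -> C2=S, others downsized to S] -> [I,S,S,I]
  -> First S state at op 2; remaining ops need not be traced.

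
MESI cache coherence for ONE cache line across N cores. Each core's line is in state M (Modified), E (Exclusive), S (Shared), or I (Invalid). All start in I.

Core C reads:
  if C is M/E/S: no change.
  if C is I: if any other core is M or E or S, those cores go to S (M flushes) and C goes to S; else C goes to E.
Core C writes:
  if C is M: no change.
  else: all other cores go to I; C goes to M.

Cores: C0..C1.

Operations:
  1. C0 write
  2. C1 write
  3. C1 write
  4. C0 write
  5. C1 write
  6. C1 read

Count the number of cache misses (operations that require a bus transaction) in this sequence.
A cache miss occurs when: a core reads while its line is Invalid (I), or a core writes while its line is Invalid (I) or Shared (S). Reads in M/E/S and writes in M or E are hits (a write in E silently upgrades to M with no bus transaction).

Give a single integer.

Answer: 4

Derivation:
Op 1: C0 write [C0 write: invalidate none -> C0=M] -> [M,I] [MISS #1: write from I]
Op 2: C1 write [C1 write: invalidate ['C0=M'] -> C1=M] -> [I,M] [MISS #2: write from I]
Op 3: C1 write [C1 write: already M (modified), no change] -> [I,M] [hit: write from M]
Op 4: C0 write [C0 write: invalidate ['C1=M'] -> C0=M] -> [M,I] [MISS #3: write from I]
Op 5: C1 write [C1 write: invalidate ['C0=M'] -> C1=M] -> [I,M] [MISS #4: write from I]
Op 6: C1 read [C1 read: already in M, no change] -> [I,M] [hit: read from M]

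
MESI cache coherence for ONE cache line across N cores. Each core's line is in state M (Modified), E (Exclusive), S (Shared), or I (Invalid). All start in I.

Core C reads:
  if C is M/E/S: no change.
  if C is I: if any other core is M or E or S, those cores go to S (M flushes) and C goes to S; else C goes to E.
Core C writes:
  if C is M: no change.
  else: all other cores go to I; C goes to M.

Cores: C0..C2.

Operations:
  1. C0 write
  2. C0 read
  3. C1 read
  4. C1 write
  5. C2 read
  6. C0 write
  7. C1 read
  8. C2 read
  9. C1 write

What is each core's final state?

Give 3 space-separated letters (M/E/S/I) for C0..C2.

Op 1: C0 write [C0 write: invalidate none -> C0=M] -> [M,I,I]
Op 2: C0 read [C0 read: already in M, no change] -> [M,I,I]
Op 3: C1 read [C1 read from I: others=['C0=M'] -> C1=S, others downsized to S] -> [S,S,I]
Op 4: C1 write [C1 write: invalidate ['C0=S'] -> C1=M] -> [I,M,I]
Op 5: C2 read [C2 read from I: others=['C1=M'] -> C2=S, others downsized to S] -> [I,S,S]
Op 6: C0 write [C0 write: invalidate ['C1=S', 'C2=S'] -> C0=M] -> [M,I,I]
Op 7: C1 read [C1 read from I: others=['C0=M'] -> C1=S, others downsized to S] -> [S,S,I]
Op 8: C2 read [C2 read from I: others=['C0=S', 'C1=S'] -> C2=S, others downsized to S] -> [S,S,S]
Op 9: C1 write [C1 write: invalidate ['C0=S', 'C2=S'] -> C1=M] -> [I,M,I]

Answer: I M I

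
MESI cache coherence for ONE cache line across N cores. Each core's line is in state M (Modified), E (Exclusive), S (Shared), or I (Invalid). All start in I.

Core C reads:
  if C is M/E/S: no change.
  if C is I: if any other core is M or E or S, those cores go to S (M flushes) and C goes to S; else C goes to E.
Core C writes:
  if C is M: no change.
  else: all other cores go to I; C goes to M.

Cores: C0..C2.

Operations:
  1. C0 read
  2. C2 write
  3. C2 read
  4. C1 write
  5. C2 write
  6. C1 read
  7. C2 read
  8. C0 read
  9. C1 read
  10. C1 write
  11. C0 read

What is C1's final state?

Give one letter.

Answer: S

Derivation:
Op 1: C0 read [C0 read from I: no other sharers -> C0=E (exclusive)] -> [E,I,I]
Op 2: C2 write [C2 write: invalidate ['C0=E'] -> C2=M] -> [I,I,M]
Op 3: C2 read [C2 read: already in M, no change] -> [I,I,M]
Op 4: C1 write [C1 write: invalidate ['C2=M'] -> C1=M] -> [I,M,I]
Op 5: C2 write [C2 write: invalidate ['C1=M'] -> C2=M] -> [I,I,M]
Op 6: C1 read [C1 read from I: others=['C2=M'] -> C1=S, others downsized to S] -> [I,S,S]
Op 7: C2 read [C2 read: already in S, no change] -> [I,S,S]
Op 8: C0 read [C0 read from I: others=['C1=S', 'C2=S'] -> C0=S, others downsized to S] -> [S,S,S]
Op 9: C1 read [C1 read: already in S, no change] -> [S,S,S]
Op 10: C1 write [C1 write: invalidate ['C0=S', 'C2=S'] -> C1=M] -> [I,M,I]
Op 11: C0 read [C0 read from I: others=['C1=M'] -> C0=S, others downsized to S] -> [S,S,I]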